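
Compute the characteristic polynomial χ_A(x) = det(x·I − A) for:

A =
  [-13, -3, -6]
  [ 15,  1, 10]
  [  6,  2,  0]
x^3 + 12*x^2 + 48*x + 64

Expanding det(x·I − A) (e.g. by cofactor expansion or by noting that A is similar to its Jordan form J, which has the same characteristic polynomial as A) gives
  χ_A(x) = x^3 + 12*x^2 + 48*x + 64
which factors as (x + 4)^3. The eigenvalues (with algebraic multiplicities) are λ = -4 with multiplicity 3.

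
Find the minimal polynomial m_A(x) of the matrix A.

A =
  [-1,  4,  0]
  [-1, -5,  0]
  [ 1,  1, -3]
x^3 + 9*x^2 + 27*x + 27

The characteristic polynomial is χ_A(x) = (x + 3)^3, so the eigenvalues are known. The minimal polynomial is
  m_A(x) = Π_λ (x − λ)^{k_λ}
where k_λ is the size of the *largest* Jordan block for λ (equivalently, the smallest k with (A − λI)^k v = 0 for every generalised eigenvector v of λ).

  λ = -3: largest Jordan block has size 3, contributing (x + 3)^3

So m_A(x) = (x + 3)^3 = x^3 + 9*x^2 + 27*x + 27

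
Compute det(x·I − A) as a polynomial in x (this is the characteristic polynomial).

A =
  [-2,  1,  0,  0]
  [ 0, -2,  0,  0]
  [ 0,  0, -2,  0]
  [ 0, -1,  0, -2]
x^4 + 8*x^3 + 24*x^2 + 32*x + 16

Expanding det(x·I − A) (e.g. by cofactor expansion or by noting that A is similar to its Jordan form J, which has the same characteristic polynomial as A) gives
  χ_A(x) = x^4 + 8*x^3 + 24*x^2 + 32*x + 16
which factors as (x + 2)^4. The eigenvalues (with algebraic multiplicities) are λ = -2 with multiplicity 4.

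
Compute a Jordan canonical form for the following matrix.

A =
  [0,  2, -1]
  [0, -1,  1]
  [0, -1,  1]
J_3(0)

The characteristic polynomial is
  det(x·I − A) = x^3

Eigenvalues and multiplicities (the geometric multiplicity of λ is n − rank(A − λI), which equals the number of Jordan blocks for λ):
  λ = 0: algebraic multiplicity = 3, geometric multiplicity = 1

Determining the block sizes for each eigenvalue:
  λ = 0: one block (gm = 1), so the single block has size am = 3 → block sizes [3]

Assembling the blocks gives a Jordan form
J =
  [0, 1, 0]
  [0, 0, 1]
  [0, 0, 0]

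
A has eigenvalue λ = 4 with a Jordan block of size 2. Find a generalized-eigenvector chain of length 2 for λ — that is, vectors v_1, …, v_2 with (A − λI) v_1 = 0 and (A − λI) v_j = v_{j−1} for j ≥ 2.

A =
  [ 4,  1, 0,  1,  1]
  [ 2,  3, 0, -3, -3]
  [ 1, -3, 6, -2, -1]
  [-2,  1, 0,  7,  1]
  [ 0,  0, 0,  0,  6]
A Jordan chain for λ = 4 of length 2:
v_1 = (1, -1, -1, 1, 0)ᵀ
v_2 = (0, 1, 1, 0, 0)ᵀ

Let N = A − (4)·I. We want v_2 with N^2 v_2 = 0 but N^1 v_2 ≠ 0; then v_{j-1} := N · v_j for j = 2, …, 2.

Pick v_2 = (0, 1, 1, 0, 0)ᵀ.
Then v_1 = N · v_2 = (1, -1, -1, 1, 0)ᵀ.

Sanity check: (A − (4)·I) v_1 = (0, 0, 0, 0, 0)ᵀ = 0. ✓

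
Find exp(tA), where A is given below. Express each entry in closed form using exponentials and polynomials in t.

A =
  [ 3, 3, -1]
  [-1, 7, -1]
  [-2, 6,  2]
e^{tA} =
  [-t*exp(4*t) + exp(4*t), 3*t*exp(4*t), -t*exp(4*t)]
  [-t*exp(4*t), 3*t*exp(4*t) + exp(4*t), -t*exp(4*t)]
  [-2*t*exp(4*t), 6*t*exp(4*t), -2*t*exp(4*t) + exp(4*t)]

Strategy: write A = P · J · P⁻¹ where J is a Jordan canonical form, so e^{tA} = P · e^{tJ} · P⁻¹, and e^{tJ} can be computed block-by-block.

A has Jordan form
J =
  [4, 1, 0]
  [0, 4, 0]
  [0, 0, 4]
(up to reordering of blocks).

Per-block formulas:
  For a 2×2 Jordan block J_2(4): exp(t · J_2(4)) = e^(4t)·(I + t·N), where N is the 2×2 nilpotent shift.
  For a 1×1 block at λ = 4: exp(t · [4]) = [e^(4t)].

After assembling e^{tJ} and conjugating by P, we get:

e^{tA} =
  [-t*exp(4*t) + exp(4*t), 3*t*exp(4*t), -t*exp(4*t)]
  [-t*exp(4*t), 3*t*exp(4*t) + exp(4*t), -t*exp(4*t)]
  [-2*t*exp(4*t), 6*t*exp(4*t), -2*t*exp(4*t) + exp(4*t)]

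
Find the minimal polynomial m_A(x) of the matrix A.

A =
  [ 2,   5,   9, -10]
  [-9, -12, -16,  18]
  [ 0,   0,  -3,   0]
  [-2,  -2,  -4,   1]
x^3 + 9*x^2 + 27*x + 27

The characteristic polynomial is χ_A(x) = (x + 3)^4, so the eigenvalues are known. The minimal polynomial is
  m_A(x) = Π_λ (x − λ)^{k_λ}
where k_λ is the size of the *largest* Jordan block for λ (equivalently, the smallest k with (A − λI)^k v = 0 for every generalised eigenvector v of λ).

  λ = -3: largest Jordan block has size 3, contributing (x + 3)^3

So m_A(x) = (x + 3)^3 = x^3 + 9*x^2 + 27*x + 27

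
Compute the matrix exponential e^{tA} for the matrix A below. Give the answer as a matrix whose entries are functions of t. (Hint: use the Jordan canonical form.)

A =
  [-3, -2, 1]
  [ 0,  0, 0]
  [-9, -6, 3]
e^{tA} =
  [1 - 3*t, -2*t, t]
  [0, 1, 0]
  [-9*t, -6*t, 3*t + 1]

Strategy: write A = P · J · P⁻¹ where J is a Jordan canonical form, so e^{tA} = P · e^{tJ} · P⁻¹, and e^{tJ} can be computed block-by-block.

A has Jordan form
J =
  [0, 1, 0]
  [0, 0, 0]
  [0, 0, 0]
(up to reordering of blocks).

Per-block formulas:
  For a 2×2 Jordan block J_2(0): exp(t · J_2(0)) = e^(0t)·(I + t·N), where N is the 2×2 nilpotent shift.
  For a 1×1 block at λ = 0: exp(t · [0]) = [e^(0t)].

After assembling e^{tJ} and conjugating by P, we get:

e^{tA} =
  [1 - 3*t, -2*t, t]
  [0, 1, 0]
  [-9*t, -6*t, 3*t + 1]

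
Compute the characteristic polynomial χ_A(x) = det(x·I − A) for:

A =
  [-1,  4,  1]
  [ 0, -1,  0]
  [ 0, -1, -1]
x^3 + 3*x^2 + 3*x + 1

Expanding det(x·I − A) (e.g. by cofactor expansion or by noting that A is similar to its Jordan form J, which has the same characteristic polynomial as A) gives
  χ_A(x) = x^3 + 3*x^2 + 3*x + 1
which factors as (x + 1)^3. The eigenvalues (with algebraic multiplicities) are λ = -1 with multiplicity 3.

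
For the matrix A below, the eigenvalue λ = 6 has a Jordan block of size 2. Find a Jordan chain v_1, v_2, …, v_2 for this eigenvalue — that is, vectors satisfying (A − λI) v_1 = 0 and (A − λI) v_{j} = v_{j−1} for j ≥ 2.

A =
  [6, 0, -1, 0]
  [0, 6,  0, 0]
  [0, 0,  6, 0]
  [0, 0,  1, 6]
A Jordan chain for λ = 6 of length 2:
v_1 = (-1, 0, 0, 1)ᵀ
v_2 = (0, 0, 1, 0)ᵀ

Let N = A − (6)·I. We want v_2 with N^2 v_2 = 0 but N^1 v_2 ≠ 0; then v_{j-1} := N · v_j for j = 2, …, 2.

Pick v_2 = (0, 0, 1, 0)ᵀ.
Then v_1 = N · v_2 = (-1, 0, 0, 1)ᵀ.

Sanity check: (A − (6)·I) v_1 = (0, 0, 0, 0)ᵀ = 0. ✓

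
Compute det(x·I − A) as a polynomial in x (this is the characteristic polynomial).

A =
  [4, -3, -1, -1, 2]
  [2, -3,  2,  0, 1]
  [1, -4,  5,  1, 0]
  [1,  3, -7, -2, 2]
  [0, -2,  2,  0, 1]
x^5 - 5*x^4 + 10*x^3 - 10*x^2 + 5*x - 1

Expanding det(x·I − A) (e.g. by cofactor expansion or by noting that A is similar to its Jordan form J, which has the same characteristic polynomial as A) gives
  χ_A(x) = x^5 - 5*x^4 + 10*x^3 - 10*x^2 + 5*x - 1
which factors as (x - 1)^5. The eigenvalues (with algebraic multiplicities) are λ = 1 with multiplicity 5.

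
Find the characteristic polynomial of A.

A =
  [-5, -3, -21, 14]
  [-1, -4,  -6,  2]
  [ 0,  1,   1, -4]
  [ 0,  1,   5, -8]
x^4 + 16*x^3 + 96*x^2 + 256*x + 256

Expanding det(x·I − A) (e.g. by cofactor expansion or by noting that A is similar to its Jordan form J, which has the same characteristic polynomial as A) gives
  χ_A(x) = x^4 + 16*x^3 + 96*x^2 + 256*x + 256
which factors as (x + 4)^4. The eigenvalues (with algebraic multiplicities) are λ = -4 with multiplicity 4.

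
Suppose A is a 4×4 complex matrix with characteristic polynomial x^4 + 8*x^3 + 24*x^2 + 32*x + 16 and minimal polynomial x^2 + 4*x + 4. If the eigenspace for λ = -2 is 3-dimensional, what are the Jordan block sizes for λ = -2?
Block sizes for λ = -2: [2, 1, 1]

Step 1 — from the characteristic polynomial, algebraic multiplicity of λ = -2 is 4. From dim ker(A − (-2)·I) = 3, there are exactly 3 Jordan blocks for λ = -2.
Step 2 — from the minimal polynomial, the factor (x + 2)^2 tells us the largest block for λ = -2 has size 2.
Step 3 — with total size 4, 3 blocks, and largest block 2, the block sizes (in nonincreasing order) are [2, 1, 1].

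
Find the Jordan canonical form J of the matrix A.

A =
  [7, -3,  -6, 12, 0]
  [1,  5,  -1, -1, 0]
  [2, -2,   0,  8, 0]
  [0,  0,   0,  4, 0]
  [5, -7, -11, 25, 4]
J_3(4) ⊕ J_1(4) ⊕ J_1(4)

The characteristic polynomial is
  det(x·I − A) = x^5 - 20*x^4 + 160*x^3 - 640*x^2 + 1280*x - 1024 = (x - 4)^5

Eigenvalues and multiplicities (the geometric multiplicity of λ is n − rank(A − λI), which equals the number of Jordan blocks for λ):
  λ = 4: algebraic multiplicity = 5, geometric multiplicity = 3

Determining the block sizes for each eigenvalue:
  λ = 4: with am = 5 and gm = 3, the partition is not yet determined (e.g. several partitions of 5 into 3 parts exist). Let N = A − (4)·I. Computing rank(N^1) = 2, rank(N^2) = 1, rank(N^3) = 0; the number of blocks of size ≥ j is rank(N^{j−1}) − rank(N^j), giving [3, 1, 1]. So we have 1 block(s) of size 3, 2 block(s) of size 1 → block sizes [3, 1, 1]

Assembling the blocks gives a Jordan form
J =
  [4, 1, 0, 0, 0]
  [0, 4, 1, 0, 0]
  [0, 0, 4, 0, 0]
  [0, 0, 0, 4, 0]
  [0, 0, 0, 0, 4]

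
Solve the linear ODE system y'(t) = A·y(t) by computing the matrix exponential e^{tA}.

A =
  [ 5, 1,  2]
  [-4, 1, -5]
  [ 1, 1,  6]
e^{tA} =
  [-t^2*exp(4*t)/2 + t*exp(4*t) + exp(4*t), t*exp(4*t), t^2*exp(4*t)/2 + 2*t*exp(4*t)]
  [3*t^2*exp(4*t)/2 - 4*t*exp(4*t), -3*t*exp(4*t) + exp(4*t), -3*t^2*exp(4*t)/2 - 5*t*exp(4*t)]
  [-t^2*exp(4*t)/2 + t*exp(4*t), t*exp(4*t), t^2*exp(4*t)/2 + 2*t*exp(4*t) + exp(4*t)]

Strategy: write A = P · J · P⁻¹ where J is a Jordan canonical form, so e^{tA} = P · e^{tJ} · P⁻¹, and e^{tJ} can be computed block-by-block.

A has Jordan form
J =
  [4, 1, 0]
  [0, 4, 1]
  [0, 0, 4]
(up to reordering of blocks).

Per-block formulas:
  For a 3×3 Jordan block J_3(4): exp(t · J_3(4)) = e^(4t)·(I + t·N + (t^2/2)·N^2), where N is the 3×3 nilpotent shift.

After assembling e^{tJ} and conjugating by P, we get:

e^{tA} =
  [-t^2*exp(4*t)/2 + t*exp(4*t) + exp(4*t), t*exp(4*t), t^2*exp(4*t)/2 + 2*t*exp(4*t)]
  [3*t^2*exp(4*t)/2 - 4*t*exp(4*t), -3*t*exp(4*t) + exp(4*t), -3*t^2*exp(4*t)/2 - 5*t*exp(4*t)]
  [-t^2*exp(4*t)/2 + t*exp(4*t), t*exp(4*t), t^2*exp(4*t)/2 + 2*t*exp(4*t) + exp(4*t)]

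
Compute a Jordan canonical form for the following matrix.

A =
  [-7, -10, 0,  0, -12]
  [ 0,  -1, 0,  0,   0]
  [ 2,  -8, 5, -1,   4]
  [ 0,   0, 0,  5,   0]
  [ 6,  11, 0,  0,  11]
J_2(-1) ⊕ J_2(5) ⊕ J_1(5)

The characteristic polynomial is
  det(x·I − A) = x^5 - 13*x^4 + 46*x^3 + 10*x^2 - 175*x - 125 = (x - 5)^3*(x + 1)^2

Eigenvalues and multiplicities (the geometric multiplicity of λ is n − rank(A − λI), which equals the number of Jordan blocks for λ):
  λ = -1: algebraic multiplicity = 2, geometric multiplicity = 1
  λ = 5: algebraic multiplicity = 3, geometric multiplicity = 2

Determining the block sizes for each eigenvalue:
  λ = -1: one block (gm = 1), so the single block has size am = 2 → block sizes [2]
  λ = 5: 2 blocks summing to 3 forces exactly one block of size 2 and the rest size 1 → block sizes [2, 1]

Assembling the blocks gives a Jordan form
J =
  [-1,  1, 0, 0, 0]
  [ 0, -1, 0, 0, 0]
  [ 0,  0, 5, 1, 0]
  [ 0,  0, 0, 5, 0]
  [ 0,  0, 0, 0, 5]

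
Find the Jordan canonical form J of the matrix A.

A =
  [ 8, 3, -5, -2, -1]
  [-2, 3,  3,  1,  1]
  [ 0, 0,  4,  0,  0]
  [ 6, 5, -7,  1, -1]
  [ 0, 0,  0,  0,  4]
J_3(4) ⊕ J_1(4) ⊕ J_1(4)

The characteristic polynomial is
  det(x·I − A) = x^5 - 20*x^4 + 160*x^3 - 640*x^2 + 1280*x - 1024 = (x - 4)^5

Eigenvalues and multiplicities (the geometric multiplicity of λ is n − rank(A − λI), which equals the number of Jordan blocks for λ):
  λ = 4: algebraic multiplicity = 5, geometric multiplicity = 3

Determining the block sizes for each eigenvalue:
  λ = 4: with am = 5 and gm = 3, the partition is not yet determined (e.g. several partitions of 5 into 3 parts exist). Let N = A − (4)·I. Computing rank(N^1) = 2, rank(N^2) = 1, rank(N^3) = 0; the number of blocks of size ≥ j is rank(N^{j−1}) − rank(N^j), giving [3, 1, 1]. So we have 1 block(s) of size 3, 2 block(s) of size 1 → block sizes [3, 1, 1]

Assembling the blocks gives a Jordan form
J =
  [4, 1, 0, 0, 0]
  [0, 4, 1, 0, 0]
  [0, 0, 4, 0, 0]
  [0, 0, 0, 4, 0]
  [0, 0, 0, 0, 4]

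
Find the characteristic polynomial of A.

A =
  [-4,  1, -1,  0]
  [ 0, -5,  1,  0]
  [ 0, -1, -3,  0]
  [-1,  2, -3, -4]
x^4 + 16*x^3 + 96*x^2 + 256*x + 256

Expanding det(x·I − A) (e.g. by cofactor expansion or by noting that A is similar to its Jordan form J, which has the same characteristic polynomial as A) gives
  χ_A(x) = x^4 + 16*x^3 + 96*x^2 + 256*x + 256
which factors as (x + 4)^4. The eigenvalues (with algebraic multiplicities) are λ = -4 with multiplicity 4.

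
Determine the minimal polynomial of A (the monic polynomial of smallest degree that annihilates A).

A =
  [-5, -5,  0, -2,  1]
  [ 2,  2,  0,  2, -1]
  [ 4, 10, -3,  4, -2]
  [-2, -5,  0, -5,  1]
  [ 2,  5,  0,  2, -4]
x^2 + 6*x + 9

The characteristic polynomial is χ_A(x) = (x + 3)^5, so the eigenvalues are known. The minimal polynomial is
  m_A(x) = Π_λ (x − λ)^{k_λ}
where k_λ is the size of the *largest* Jordan block for λ (equivalently, the smallest k with (A − λI)^k v = 0 for every generalised eigenvector v of λ).

  λ = -3: largest Jordan block has size 2, contributing (x + 3)^2

So m_A(x) = (x + 3)^2 = x^2 + 6*x + 9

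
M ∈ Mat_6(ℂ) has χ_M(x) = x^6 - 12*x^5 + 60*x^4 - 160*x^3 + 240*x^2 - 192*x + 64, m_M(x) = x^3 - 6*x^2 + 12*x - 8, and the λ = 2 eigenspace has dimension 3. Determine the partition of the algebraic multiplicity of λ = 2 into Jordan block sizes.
Block sizes for λ = 2: [3, 2, 1]

Step 1 — from the characteristic polynomial, algebraic multiplicity of λ = 2 is 6. From dim ker(M − (2)·I) = 3, there are exactly 3 Jordan blocks for λ = 2.
Step 2 — from the minimal polynomial, the factor (x − 2)^3 tells us the largest block for λ = 2 has size 3.
Step 3 — with total size 6, 3 blocks, and largest block 3, the block sizes (in nonincreasing order) are [3, 2, 1].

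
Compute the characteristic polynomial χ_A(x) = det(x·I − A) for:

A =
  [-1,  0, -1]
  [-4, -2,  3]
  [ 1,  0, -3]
x^3 + 6*x^2 + 12*x + 8

Expanding det(x·I − A) (e.g. by cofactor expansion or by noting that A is similar to its Jordan form J, which has the same characteristic polynomial as A) gives
  χ_A(x) = x^3 + 6*x^2 + 12*x + 8
which factors as (x + 2)^3. The eigenvalues (with algebraic multiplicities) are λ = -2 with multiplicity 3.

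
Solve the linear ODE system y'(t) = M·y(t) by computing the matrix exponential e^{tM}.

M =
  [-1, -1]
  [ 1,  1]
e^{tM} =
  [1 - t, -t]
  [t, t + 1]

Strategy: write M = P · J · P⁻¹ where J is a Jordan canonical form, so e^{tM} = P · e^{tJ} · P⁻¹, and e^{tJ} can be computed block-by-block.

M has Jordan form
J =
  [0, 1]
  [0, 0]
(up to reordering of blocks).

Per-block formulas:
  For a 2×2 Jordan block J_2(0): exp(t · J_2(0)) = e^(0t)·(I + t·N), where N is the 2×2 nilpotent shift.

After assembling e^{tJ} and conjugating by P, we get:

e^{tM} =
  [1 - t, -t]
  [t, t + 1]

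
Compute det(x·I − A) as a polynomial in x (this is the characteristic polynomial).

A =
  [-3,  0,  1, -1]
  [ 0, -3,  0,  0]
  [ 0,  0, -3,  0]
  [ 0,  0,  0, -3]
x^4 + 12*x^3 + 54*x^2 + 108*x + 81

Expanding det(x·I − A) (e.g. by cofactor expansion or by noting that A is similar to its Jordan form J, which has the same characteristic polynomial as A) gives
  χ_A(x) = x^4 + 12*x^3 + 54*x^2 + 108*x + 81
which factors as (x + 3)^4. The eigenvalues (with algebraic multiplicities) are λ = -3 with multiplicity 4.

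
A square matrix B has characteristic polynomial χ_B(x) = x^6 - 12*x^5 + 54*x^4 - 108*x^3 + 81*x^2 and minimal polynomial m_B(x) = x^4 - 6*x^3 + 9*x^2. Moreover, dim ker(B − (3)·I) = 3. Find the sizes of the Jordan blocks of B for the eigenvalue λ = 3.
Block sizes for λ = 3: [2, 1, 1]

Step 1 — from the characteristic polynomial, algebraic multiplicity of λ = 3 is 4. From dim ker(B − (3)·I) = 3, there are exactly 3 Jordan blocks for λ = 3.
Step 2 — from the minimal polynomial, the factor (x − 3)^2 tells us the largest block for λ = 3 has size 2.
Step 3 — with total size 4, 3 blocks, and largest block 2, the block sizes (in nonincreasing order) are [2, 1, 1].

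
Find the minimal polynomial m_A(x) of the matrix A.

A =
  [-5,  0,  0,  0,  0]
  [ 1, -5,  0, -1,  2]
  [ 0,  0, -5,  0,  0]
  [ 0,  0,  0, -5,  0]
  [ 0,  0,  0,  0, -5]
x^2 + 10*x + 25

The characteristic polynomial is χ_A(x) = (x + 5)^5, so the eigenvalues are known. The minimal polynomial is
  m_A(x) = Π_λ (x − λ)^{k_λ}
where k_λ is the size of the *largest* Jordan block for λ (equivalently, the smallest k with (A − λI)^k v = 0 for every generalised eigenvector v of λ).

  λ = -5: largest Jordan block has size 2, contributing (x + 5)^2

So m_A(x) = (x + 5)^2 = x^2 + 10*x + 25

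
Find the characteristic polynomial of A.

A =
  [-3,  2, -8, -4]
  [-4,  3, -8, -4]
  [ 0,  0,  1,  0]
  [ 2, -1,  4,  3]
x^4 - 4*x^3 + 6*x^2 - 4*x + 1

Expanding det(x·I − A) (e.g. by cofactor expansion or by noting that A is similar to its Jordan form J, which has the same characteristic polynomial as A) gives
  χ_A(x) = x^4 - 4*x^3 + 6*x^2 - 4*x + 1
which factors as (x - 1)^4. The eigenvalues (with algebraic multiplicities) are λ = 1 with multiplicity 4.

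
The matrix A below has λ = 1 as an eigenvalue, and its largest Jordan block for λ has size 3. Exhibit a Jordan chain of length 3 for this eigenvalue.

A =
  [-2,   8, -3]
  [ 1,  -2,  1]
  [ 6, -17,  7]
A Jordan chain for λ = 1 of length 3:
v_1 = (-1, 0, 1)ᵀ
v_2 = (-3, 1, 6)ᵀ
v_3 = (1, 0, 0)ᵀ

Let N = A − (1)·I. We want v_3 with N^3 v_3 = 0 but N^2 v_3 ≠ 0; then v_{j-1} := N · v_j for j = 3, …, 2.

Pick v_3 = (1, 0, 0)ᵀ.
Then v_2 = N · v_3 = (-3, 1, 6)ᵀ.
Then v_1 = N · v_2 = (-1, 0, 1)ᵀ.

Sanity check: (A − (1)·I) v_1 = (0, 0, 0)ᵀ = 0. ✓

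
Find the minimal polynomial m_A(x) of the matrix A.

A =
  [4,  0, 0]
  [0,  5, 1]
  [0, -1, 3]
x^2 - 8*x + 16

The characteristic polynomial is χ_A(x) = (x - 4)^3, so the eigenvalues are known. The minimal polynomial is
  m_A(x) = Π_λ (x − λ)^{k_λ}
where k_λ is the size of the *largest* Jordan block for λ (equivalently, the smallest k with (A − λI)^k v = 0 for every generalised eigenvector v of λ).

  λ = 4: largest Jordan block has size 2, contributing (x − 4)^2

So m_A(x) = (x - 4)^2 = x^2 - 8*x + 16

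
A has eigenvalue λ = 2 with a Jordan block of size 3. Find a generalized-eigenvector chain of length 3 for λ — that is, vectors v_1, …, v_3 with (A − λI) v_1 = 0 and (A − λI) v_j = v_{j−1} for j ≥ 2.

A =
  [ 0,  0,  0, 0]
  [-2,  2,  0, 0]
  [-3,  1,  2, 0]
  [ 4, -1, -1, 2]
A Jordan chain for λ = 2 of length 3:
v_1 = (0, 0, 0, -1)ᵀ
v_2 = (0, 0, 1, -1)ᵀ
v_3 = (0, 1, 0, 0)ᵀ

Let N = A − (2)·I. We want v_3 with N^3 v_3 = 0 but N^2 v_3 ≠ 0; then v_{j-1} := N · v_j for j = 3, …, 2.

Pick v_3 = (0, 1, 0, 0)ᵀ.
Then v_2 = N · v_3 = (0, 0, 1, -1)ᵀ.
Then v_1 = N · v_2 = (0, 0, 0, -1)ᵀ.

Sanity check: (A − (2)·I) v_1 = (0, 0, 0, 0)ᵀ = 0. ✓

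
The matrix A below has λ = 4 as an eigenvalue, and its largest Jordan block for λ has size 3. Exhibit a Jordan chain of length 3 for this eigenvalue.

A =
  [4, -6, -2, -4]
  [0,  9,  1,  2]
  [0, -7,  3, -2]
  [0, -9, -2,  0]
A Jordan chain for λ = 4 of length 3:
v_1 = (20, 0, -10, 5)ᵀ
v_2 = (-6, 5, -7, -9)ᵀ
v_3 = (0, 1, 0, 0)ᵀ

Let N = A − (4)·I. We want v_3 with N^3 v_3 = 0 but N^2 v_3 ≠ 0; then v_{j-1} := N · v_j for j = 3, …, 2.

Pick v_3 = (0, 1, 0, 0)ᵀ.
Then v_2 = N · v_3 = (-6, 5, -7, -9)ᵀ.
Then v_1 = N · v_2 = (20, 0, -10, 5)ᵀ.

Sanity check: (A − (4)·I) v_1 = (0, 0, 0, 0)ᵀ = 0. ✓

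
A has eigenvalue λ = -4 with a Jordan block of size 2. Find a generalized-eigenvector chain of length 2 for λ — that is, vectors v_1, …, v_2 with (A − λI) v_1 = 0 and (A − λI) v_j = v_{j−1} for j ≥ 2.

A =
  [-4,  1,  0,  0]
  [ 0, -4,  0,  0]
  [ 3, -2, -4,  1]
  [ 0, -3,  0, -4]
A Jordan chain for λ = -4 of length 2:
v_1 = (0, 0, 3, 0)ᵀ
v_2 = (1, 0, 0, 0)ᵀ

Let N = A − (-4)·I. We want v_2 with N^2 v_2 = 0 but N^1 v_2 ≠ 0; then v_{j-1} := N · v_j for j = 2, …, 2.

Pick v_2 = (1, 0, 0, 0)ᵀ.
Then v_1 = N · v_2 = (0, 0, 3, 0)ᵀ.

Sanity check: (A − (-4)·I) v_1 = (0, 0, 0, 0)ᵀ = 0. ✓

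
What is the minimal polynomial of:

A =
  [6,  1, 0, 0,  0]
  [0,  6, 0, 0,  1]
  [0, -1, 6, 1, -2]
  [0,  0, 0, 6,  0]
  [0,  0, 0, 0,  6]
x^3 - 18*x^2 + 108*x - 216

The characteristic polynomial is χ_A(x) = (x - 6)^5, so the eigenvalues are known. The minimal polynomial is
  m_A(x) = Π_λ (x − λ)^{k_λ}
where k_λ is the size of the *largest* Jordan block for λ (equivalently, the smallest k with (A − λI)^k v = 0 for every generalised eigenvector v of λ).

  λ = 6: largest Jordan block has size 3, contributing (x − 6)^3

So m_A(x) = (x - 6)^3 = x^3 - 18*x^2 + 108*x - 216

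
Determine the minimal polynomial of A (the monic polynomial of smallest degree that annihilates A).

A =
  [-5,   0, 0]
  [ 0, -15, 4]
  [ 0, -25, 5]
x^2 + 10*x + 25

The characteristic polynomial is χ_A(x) = (x + 5)^3, so the eigenvalues are known. The minimal polynomial is
  m_A(x) = Π_λ (x − λ)^{k_λ}
where k_λ is the size of the *largest* Jordan block for λ (equivalently, the smallest k with (A − λI)^k v = 0 for every generalised eigenvector v of λ).

  λ = -5: largest Jordan block has size 2, contributing (x + 5)^2

So m_A(x) = (x + 5)^2 = x^2 + 10*x + 25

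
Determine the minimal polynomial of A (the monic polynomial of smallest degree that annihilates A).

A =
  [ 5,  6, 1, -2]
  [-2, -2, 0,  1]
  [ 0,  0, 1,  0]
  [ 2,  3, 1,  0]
x^3 - 3*x^2 + 3*x - 1

The characteristic polynomial is χ_A(x) = (x - 1)^4, so the eigenvalues are known. The minimal polynomial is
  m_A(x) = Π_λ (x − λ)^{k_λ}
where k_λ is the size of the *largest* Jordan block for λ (equivalently, the smallest k with (A − λI)^k v = 0 for every generalised eigenvector v of λ).

  λ = 1: largest Jordan block has size 3, contributing (x − 1)^3

So m_A(x) = (x - 1)^3 = x^3 - 3*x^2 + 3*x - 1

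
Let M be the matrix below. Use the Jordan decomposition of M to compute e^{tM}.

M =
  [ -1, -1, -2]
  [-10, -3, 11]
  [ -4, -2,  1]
e^{tM} =
  [9*t^2*exp(-t) + exp(-t), 3*t^2*exp(-t) - t*exp(-t), -15*t^2*exp(-t)/2 - 2*t*exp(-t)]
  [-12*t^2*exp(-t) - 10*t*exp(-t), -4*t^2*exp(-t) - 2*t*exp(-t) + exp(-t), 10*t^2*exp(-t) + 11*t*exp(-t)]
  [6*t^2*exp(-t) - 4*t*exp(-t), 2*t^2*exp(-t) - 2*t*exp(-t), -5*t^2*exp(-t) + 2*t*exp(-t) + exp(-t)]

Strategy: write M = P · J · P⁻¹ where J is a Jordan canonical form, so e^{tM} = P · e^{tJ} · P⁻¹, and e^{tJ} can be computed block-by-block.

M has Jordan form
J =
  [-1,  1,  0]
  [ 0, -1,  1]
  [ 0,  0, -1]
(up to reordering of blocks).

Per-block formulas:
  For a 3×3 Jordan block J_3(-1): exp(t · J_3(-1)) = e^(-1t)·(I + t·N + (t^2/2)·N^2), where N is the 3×3 nilpotent shift.

After assembling e^{tJ} and conjugating by P, we get:

e^{tM} =
  [9*t^2*exp(-t) + exp(-t), 3*t^2*exp(-t) - t*exp(-t), -15*t^2*exp(-t)/2 - 2*t*exp(-t)]
  [-12*t^2*exp(-t) - 10*t*exp(-t), -4*t^2*exp(-t) - 2*t*exp(-t) + exp(-t), 10*t^2*exp(-t) + 11*t*exp(-t)]
  [6*t^2*exp(-t) - 4*t*exp(-t), 2*t^2*exp(-t) - 2*t*exp(-t), -5*t^2*exp(-t) + 2*t*exp(-t) + exp(-t)]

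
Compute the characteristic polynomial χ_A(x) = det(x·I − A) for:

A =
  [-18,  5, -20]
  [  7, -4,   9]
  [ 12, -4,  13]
x^3 + 9*x^2 + 27*x + 27

Expanding det(x·I − A) (e.g. by cofactor expansion or by noting that A is similar to its Jordan form J, which has the same characteristic polynomial as A) gives
  χ_A(x) = x^3 + 9*x^2 + 27*x + 27
which factors as (x + 3)^3. The eigenvalues (with algebraic multiplicities) are λ = -3 with multiplicity 3.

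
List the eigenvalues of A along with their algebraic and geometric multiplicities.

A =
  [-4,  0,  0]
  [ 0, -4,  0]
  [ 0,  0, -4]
λ = -4: alg = 3, geom = 3

Step 1 — factor the characteristic polynomial to read off the algebraic multiplicities:
  χ_A(x) = (x + 4)^3

Step 2 — compute geometric multiplicities via the rank-nullity identity g(λ) = n − rank(A − λI):
  rank(A − (-4)·I) = 0, so dim ker(A − (-4)·I) = n − 0 = 3

Summary:
  λ = -4: algebraic multiplicity = 3, geometric multiplicity = 3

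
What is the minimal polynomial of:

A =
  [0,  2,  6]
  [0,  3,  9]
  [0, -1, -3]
x^2

The characteristic polynomial is χ_A(x) = x^3, so the eigenvalues are known. The minimal polynomial is
  m_A(x) = Π_λ (x − λ)^{k_λ}
where k_λ is the size of the *largest* Jordan block for λ (equivalently, the smallest k with (A − λI)^k v = 0 for every generalised eigenvector v of λ).

  λ = 0: largest Jordan block has size 2, contributing (x − 0)^2

So m_A(x) = x^2 = x^2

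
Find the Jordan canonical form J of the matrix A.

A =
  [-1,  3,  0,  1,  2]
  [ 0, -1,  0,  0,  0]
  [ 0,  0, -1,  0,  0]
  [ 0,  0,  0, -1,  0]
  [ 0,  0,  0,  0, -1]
J_2(-1) ⊕ J_1(-1) ⊕ J_1(-1) ⊕ J_1(-1)

The characteristic polynomial is
  det(x·I − A) = x^5 + 5*x^4 + 10*x^3 + 10*x^2 + 5*x + 1 = (x + 1)^5

Eigenvalues and multiplicities (the geometric multiplicity of λ is n − rank(A − λI), which equals the number of Jordan blocks for λ):
  λ = -1: algebraic multiplicity = 5, geometric multiplicity = 4

Determining the block sizes for each eigenvalue:
  λ = -1: 4 blocks summing to 5 forces exactly one block of size 2 and the rest size 1 → block sizes [2, 1, 1, 1]

Assembling the blocks gives a Jordan form
J =
  [-1,  1,  0,  0,  0]
  [ 0, -1,  0,  0,  0]
  [ 0,  0, -1,  0,  0]
  [ 0,  0,  0, -1,  0]
  [ 0,  0,  0,  0, -1]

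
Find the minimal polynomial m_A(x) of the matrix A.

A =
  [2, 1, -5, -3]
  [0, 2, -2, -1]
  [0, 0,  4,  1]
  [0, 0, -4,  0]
x^2 - 4*x + 4

The characteristic polynomial is χ_A(x) = (x - 2)^4, so the eigenvalues are known. The minimal polynomial is
  m_A(x) = Π_λ (x − λ)^{k_λ}
where k_λ is the size of the *largest* Jordan block for λ (equivalently, the smallest k with (A − λI)^k v = 0 for every generalised eigenvector v of λ).

  λ = 2: largest Jordan block has size 2, contributing (x − 2)^2

So m_A(x) = (x - 2)^2 = x^2 - 4*x + 4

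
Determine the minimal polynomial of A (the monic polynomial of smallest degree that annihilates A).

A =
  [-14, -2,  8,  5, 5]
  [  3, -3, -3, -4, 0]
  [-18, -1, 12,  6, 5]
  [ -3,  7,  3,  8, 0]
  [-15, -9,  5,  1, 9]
x^4 - 8*x^3 + 15*x^2 + 8*x - 16

The characteristic polynomial is χ_A(x) = (x - 4)^3*(x - 1)*(x + 1), so the eigenvalues are known. The minimal polynomial is
  m_A(x) = Π_λ (x − λ)^{k_λ}
where k_λ is the size of the *largest* Jordan block for λ (equivalently, the smallest k with (A − λI)^k v = 0 for every generalised eigenvector v of λ).

  λ = -1: largest Jordan block has size 1, contributing (x + 1)
  λ = 1: largest Jordan block has size 1, contributing (x − 1)
  λ = 4: largest Jordan block has size 2, contributing (x − 4)^2

So m_A(x) = (x - 4)^2*(x - 1)*(x + 1) = x^4 - 8*x^3 + 15*x^2 + 8*x - 16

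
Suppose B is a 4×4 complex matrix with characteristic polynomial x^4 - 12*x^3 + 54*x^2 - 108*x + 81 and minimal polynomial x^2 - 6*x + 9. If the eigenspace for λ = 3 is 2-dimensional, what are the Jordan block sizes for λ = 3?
Block sizes for λ = 3: [2, 2]

Step 1 — from the characteristic polynomial, algebraic multiplicity of λ = 3 is 4. From dim ker(B − (3)·I) = 2, there are exactly 2 Jordan blocks for λ = 3.
Step 2 — from the minimal polynomial, the factor (x − 3)^2 tells us the largest block for λ = 3 has size 2.
Step 3 — with total size 4, 2 blocks, and largest block 2, the block sizes (in nonincreasing order) are [2, 2].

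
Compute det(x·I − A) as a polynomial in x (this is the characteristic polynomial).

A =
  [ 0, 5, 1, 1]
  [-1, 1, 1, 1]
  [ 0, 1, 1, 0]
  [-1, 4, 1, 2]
x^4 - 4*x^3 + 6*x^2 - 4*x + 1

Expanding det(x·I − A) (e.g. by cofactor expansion or by noting that A is similar to its Jordan form J, which has the same characteristic polynomial as A) gives
  χ_A(x) = x^4 - 4*x^3 + 6*x^2 - 4*x + 1
which factors as (x - 1)^4. The eigenvalues (with algebraic multiplicities) are λ = 1 with multiplicity 4.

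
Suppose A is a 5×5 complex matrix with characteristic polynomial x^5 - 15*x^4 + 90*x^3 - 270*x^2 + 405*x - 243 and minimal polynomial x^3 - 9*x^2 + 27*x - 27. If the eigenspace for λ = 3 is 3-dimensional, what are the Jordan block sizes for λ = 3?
Block sizes for λ = 3: [3, 1, 1]

Step 1 — from the characteristic polynomial, algebraic multiplicity of λ = 3 is 5. From dim ker(A − (3)·I) = 3, there are exactly 3 Jordan blocks for λ = 3.
Step 2 — from the minimal polynomial, the factor (x − 3)^3 tells us the largest block for λ = 3 has size 3.
Step 3 — with total size 5, 3 blocks, and largest block 3, the block sizes (in nonincreasing order) are [3, 1, 1].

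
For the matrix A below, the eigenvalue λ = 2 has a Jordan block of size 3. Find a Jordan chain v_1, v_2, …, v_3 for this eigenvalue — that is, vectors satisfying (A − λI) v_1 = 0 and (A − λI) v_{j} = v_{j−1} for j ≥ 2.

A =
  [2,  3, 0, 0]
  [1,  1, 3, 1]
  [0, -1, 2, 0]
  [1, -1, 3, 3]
A Jordan chain for λ = 2 of length 3:
v_1 = (3, 0, -1, 0)ᵀ
v_2 = (0, 1, 0, 1)ᵀ
v_3 = (1, 0, 0, 0)ᵀ

Let N = A − (2)·I. We want v_3 with N^3 v_3 = 0 but N^2 v_3 ≠ 0; then v_{j-1} := N · v_j for j = 3, …, 2.

Pick v_3 = (1, 0, 0, 0)ᵀ.
Then v_2 = N · v_3 = (0, 1, 0, 1)ᵀ.
Then v_1 = N · v_2 = (3, 0, -1, 0)ᵀ.

Sanity check: (A − (2)·I) v_1 = (0, 0, 0, 0)ᵀ = 0. ✓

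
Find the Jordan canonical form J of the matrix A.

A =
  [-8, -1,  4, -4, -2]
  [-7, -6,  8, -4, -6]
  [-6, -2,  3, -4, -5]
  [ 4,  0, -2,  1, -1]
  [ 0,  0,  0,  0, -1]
J_2(-3) ⊕ J_1(-3) ⊕ J_2(-1)

The characteristic polynomial is
  det(x·I − A) = x^5 + 11*x^4 + 46*x^3 + 90*x^2 + 81*x + 27 = (x + 1)^2*(x + 3)^3

Eigenvalues and multiplicities (the geometric multiplicity of λ is n − rank(A − λI), which equals the number of Jordan blocks for λ):
  λ = -3: algebraic multiplicity = 3, geometric multiplicity = 2
  λ = -1: algebraic multiplicity = 2, geometric multiplicity = 1

Determining the block sizes for each eigenvalue:
  λ = -3: 2 blocks summing to 3 forces exactly one block of size 2 and the rest size 1 → block sizes [2, 1]
  λ = -1: one block (gm = 1), so the single block has size am = 2 → block sizes [2]

Assembling the blocks gives a Jordan form
J =
  [-3,  1,  0,  0,  0]
  [ 0, -3,  0,  0,  0]
  [ 0,  0, -3,  0,  0]
  [ 0,  0,  0, -1,  1]
  [ 0,  0,  0,  0, -1]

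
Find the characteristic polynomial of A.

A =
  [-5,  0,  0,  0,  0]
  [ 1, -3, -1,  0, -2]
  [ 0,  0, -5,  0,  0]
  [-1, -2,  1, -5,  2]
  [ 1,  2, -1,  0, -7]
x^5 + 25*x^4 + 250*x^3 + 1250*x^2 + 3125*x + 3125

Expanding det(x·I − A) (e.g. by cofactor expansion or by noting that A is similar to its Jordan form J, which has the same characteristic polynomial as A) gives
  χ_A(x) = x^5 + 25*x^4 + 250*x^3 + 1250*x^2 + 3125*x + 3125
which factors as (x + 5)^5. The eigenvalues (with algebraic multiplicities) are λ = -5 with multiplicity 5.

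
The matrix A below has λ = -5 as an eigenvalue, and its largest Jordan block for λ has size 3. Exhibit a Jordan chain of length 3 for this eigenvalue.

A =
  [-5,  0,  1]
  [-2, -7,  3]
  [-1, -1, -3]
A Jordan chain for λ = -5 of length 3:
v_1 = (-1, 1, 0)ᵀ
v_2 = (0, -2, -1)ᵀ
v_3 = (1, 0, 0)ᵀ

Let N = A − (-5)·I. We want v_3 with N^3 v_3 = 0 but N^2 v_3 ≠ 0; then v_{j-1} := N · v_j for j = 3, …, 2.

Pick v_3 = (1, 0, 0)ᵀ.
Then v_2 = N · v_3 = (0, -2, -1)ᵀ.
Then v_1 = N · v_2 = (-1, 1, 0)ᵀ.

Sanity check: (A − (-5)·I) v_1 = (0, 0, 0)ᵀ = 0. ✓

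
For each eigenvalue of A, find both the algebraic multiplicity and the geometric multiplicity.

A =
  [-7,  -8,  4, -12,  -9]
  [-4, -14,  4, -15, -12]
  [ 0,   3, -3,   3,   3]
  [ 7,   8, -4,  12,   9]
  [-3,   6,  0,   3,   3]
λ = -3: alg = 3, geom = 2; λ = 0: alg = 2, geom = 2

Step 1 — factor the characteristic polynomial to read off the algebraic multiplicities:
  χ_A(x) = x^2*(x + 3)^3

Step 2 — compute geometric multiplicities via the rank-nullity identity g(λ) = n − rank(A − λI):
  rank(A − (-3)·I) = 3, so dim ker(A − (-3)·I) = n − 3 = 2
  rank(A − (0)·I) = 3, so dim ker(A − (0)·I) = n − 3 = 2

Summary:
  λ = -3: algebraic multiplicity = 3, geometric multiplicity = 2
  λ = 0: algebraic multiplicity = 2, geometric multiplicity = 2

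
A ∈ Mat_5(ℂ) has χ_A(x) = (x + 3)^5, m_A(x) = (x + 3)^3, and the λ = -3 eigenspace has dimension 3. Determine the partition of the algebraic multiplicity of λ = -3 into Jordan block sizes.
Block sizes for λ = -3: [3, 1, 1]

Step 1 — from the characteristic polynomial, algebraic multiplicity of λ = -3 is 5. From dim ker(A − (-3)·I) = 3, there are exactly 3 Jordan blocks for λ = -3.
Step 2 — from the minimal polynomial, the factor (x + 3)^3 tells us the largest block for λ = -3 has size 3.
Step 3 — with total size 5, 3 blocks, and largest block 3, the block sizes (in nonincreasing order) are [3, 1, 1].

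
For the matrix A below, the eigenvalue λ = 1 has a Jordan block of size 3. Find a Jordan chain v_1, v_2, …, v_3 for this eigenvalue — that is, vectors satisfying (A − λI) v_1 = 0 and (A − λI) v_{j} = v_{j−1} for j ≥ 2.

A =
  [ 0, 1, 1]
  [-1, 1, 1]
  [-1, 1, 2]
A Jordan chain for λ = 1 of length 3:
v_1 = (-1, 0, -1)ᵀ
v_2 = (-1, -1, -1)ᵀ
v_3 = (1, 0, 0)ᵀ

Let N = A − (1)·I. We want v_3 with N^3 v_3 = 0 but N^2 v_3 ≠ 0; then v_{j-1} := N · v_j for j = 3, …, 2.

Pick v_3 = (1, 0, 0)ᵀ.
Then v_2 = N · v_3 = (-1, -1, -1)ᵀ.
Then v_1 = N · v_2 = (-1, 0, -1)ᵀ.

Sanity check: (A − (1)·I) v_1 = (0, 0, 0)ᵀ = 0. ✓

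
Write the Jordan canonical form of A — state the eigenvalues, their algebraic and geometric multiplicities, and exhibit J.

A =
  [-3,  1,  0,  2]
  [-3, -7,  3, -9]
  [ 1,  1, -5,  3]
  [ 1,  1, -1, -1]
J_3(-4) ⊕ J_1(-4)

The characteristic polynomial is
  det(x·I − A) = x^4 + 16*x^3 + 96*x^2 + 256*x + 256 = (x + 4)^4

Eigenvalues and multiplicities (the geometric multiplicity of λ is n − rank(A − λI), which equals the number of Jordan blocks for λ):
  λ = -4: algebraic multiplicity = 4, geometric multiplicity = 2

Determining the block sizes for each eigenvalue:
  λ = -4: with am = 4 and gm = 2, the partition is not yet determined (e.g. several partitions of 4 into 2 parts exist). Let N = A − (-4)·I. Computing rank(N^1) = 2, rank(N^2) = 1, rank(N^3) = 0; the number of blocks of size ≥ j is rank(N^{j−1}) − rank(N^j), giving [2, 1, 1]. So we have 1 block(s) of size 3, 1 block(s) of size 1 → block sizes [3, 1]

Assembling the blocks gives a Jordan form
J =
  [-4,  1,  0,  0]
  [ 0, -4,  1,  0]
  [ 0,  0, -4,  0]
  [ 0,  0,  0, -4]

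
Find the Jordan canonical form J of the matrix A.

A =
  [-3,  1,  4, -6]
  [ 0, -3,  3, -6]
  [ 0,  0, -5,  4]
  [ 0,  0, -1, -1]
J_3(-3) ⊕ J_1(-3)

The characteristic polynomial is
  det(x·I − A) = x^4 + 12*x^3 + 54*x^2 + 108*x + 81 = (x + 3)^4

Eigenvalues and multiplicities (the geometric multiplicity of λ is n − rank(A − λI), which equals the number of Jordan blocks for λ):
  λ = -3: algebraic multiplicity = 4, geometric multiplicity = 2

Determining the block sizes for each eigenvalue:
  λ = -3: with am = 4 and gm = 2, the partition is not yet determined (e.g. several partitions of 4 into 2 parts exist). Let N = A − (-3)·I. Computing rank(N^1) = 2, rank(N^2) = 1, rank(N^3) = 0; the number of blocks of size ≥ j is rank(N^{j−1}) − rank(N^j), giving [2, 1, 1]. So we have 1 block(s) of size 3, 1 block(s) of size 1 → block sizes [3, 1]

Assembling the blocks gives a Jordan form
J =
  [-3,  1,  0,  0]
  [ 0, -3,  1,  0]
  [ 0,  0, -3,  0]
  [ 0,  0,  0, -3]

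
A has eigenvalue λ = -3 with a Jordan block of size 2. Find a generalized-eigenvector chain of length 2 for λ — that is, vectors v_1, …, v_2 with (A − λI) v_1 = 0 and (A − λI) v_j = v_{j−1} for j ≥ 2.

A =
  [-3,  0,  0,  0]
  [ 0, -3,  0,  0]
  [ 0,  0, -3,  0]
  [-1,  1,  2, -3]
A Jordan chain for λ = -3 of length 2:
v_1 = (0, 0, 0, -1)ᵀ
v_2 = (1, 0, 0, 0)ᵀ

Let N = A − (-3)·I. We want v_2 with N^2 v_2 = 0 but N^1 v_2 ≠ 0; then v_{j-1} := N · v_j for j = 2, …, 2.

Pick v_2 = (1, 0, 0, 0)ᵀ.
Then v_1 = N · v_2 = (0, 0, 0, -1)ᵀ.

Sanity check: (A − (-3)·I) v_1 = (0, 0, 0, 0)ᵀ = 0. ✓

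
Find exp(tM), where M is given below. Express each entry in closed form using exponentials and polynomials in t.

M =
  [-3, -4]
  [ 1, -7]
e^{tM} =
  [2*t*exp(-5*t) + exp(-5*t), -4*t*exp(-5*t)]
  [t*exp(-5*t), -2*t*exp(-5*t) + exp(-5*t)]

Strategy: write M = P · J · P⁻¹ where J is a Jordan canonical form, so e^{tM} = P · e^{tJ} · P⁻¹, and e^{tJ} can be computed block-by-block.

M has Jordan form
J =
  [-5,  1]
  [ 0, -5]
(up to reordering of blocks).

Per-block formulas:
  For a 2×2 Jordan block J_2(-5): exp(t · J_2(-5)) = e^(-5t)·(I + t·N), where N is the 2×2 nilpotent shift.

After assembling e^{tJ} and conjugating by P, we get:

e^{tM} =
  [2*t*exp(-5*t) + exp(-5*t), -4*t*exp(-5*t)]
  [t*exp(-5*t), -2*t*exp(-5*t) + exp(-5*t)]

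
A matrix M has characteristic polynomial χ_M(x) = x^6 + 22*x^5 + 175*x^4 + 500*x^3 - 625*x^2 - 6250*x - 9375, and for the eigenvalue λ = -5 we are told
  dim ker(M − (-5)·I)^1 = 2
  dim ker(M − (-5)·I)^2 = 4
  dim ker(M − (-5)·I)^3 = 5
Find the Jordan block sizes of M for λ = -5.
Block sizes for λ = -5: [3, 2]

From the dimensions of kernels of powers, the number of Jordan blocks of size at least j is d_j − d_{j−1} where d_j = dim ker(N^j) (with d_0 = 0). Computing the differences gives [2, 2, 1].
The number of blocks of size exactly k is (#blocks of size ≥ k) − (#blocks of size ≥ k + 1), so the partition is: 1 block(s) of size 2, 1 block(s) of size 3.
In nonincreasing order the block sizes are [3, 2].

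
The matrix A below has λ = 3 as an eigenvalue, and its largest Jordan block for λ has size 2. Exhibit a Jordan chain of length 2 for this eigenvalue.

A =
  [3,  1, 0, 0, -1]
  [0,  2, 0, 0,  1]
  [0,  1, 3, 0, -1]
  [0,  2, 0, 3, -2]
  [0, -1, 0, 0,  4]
A Jordan chain for λ = 3 of length 2:
v_1 = (1, -1, 1, 2, -1)ᵀ
v_2 = (0, 1, 0, 0, 0)ᵀ

Let N = A − (3)·I. We want v_2 with N^2 v_2 = 0 but N^1 v_2 ≠ 0; then v_{j-1} := N · v_j for j = 2, …, 2.

Pick v_2 = (0, 1, 0, 0, 0)ᵀ.
Then v_1 = N · v_2 = (1, -1, 1, 2, -1)ᵀ.

Sanity check: (A − (3)·I) v_1 = (0, 0, 0, 0, 0)ᵀ = 0. ✓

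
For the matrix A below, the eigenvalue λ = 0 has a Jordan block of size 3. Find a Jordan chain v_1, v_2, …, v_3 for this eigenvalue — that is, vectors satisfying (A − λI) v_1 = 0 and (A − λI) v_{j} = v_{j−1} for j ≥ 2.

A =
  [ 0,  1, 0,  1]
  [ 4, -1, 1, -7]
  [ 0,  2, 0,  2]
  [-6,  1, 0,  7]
A Jordan chain for λ = 0 of length 3:
v_1 = (1, -1, 2, 1)ᵀ
v_2 = (0, 1, 0, 0)ᵀ
v_3 = (0, 0, 1, 0)ᵀ

Let N = A − (0)·I. We want v_3 with N^3 v_3 = 0 but N^2 v_3 ≠ 0; then v_{j-1} := N · v_j for j = 3, …, 2.

Pick v_3 = (0, 0, 1, 0)ᵀ.
Then v_2 = N · v_3 = (0, 1, 0, 0)ᵀ.
Then v_1 = N · v_2 = (1, -1, 2, 1)ᵀ.

Sanity check: (A − (0)·I) v_1 = (0, 0, 0, 0)ᵀ = 0. ✓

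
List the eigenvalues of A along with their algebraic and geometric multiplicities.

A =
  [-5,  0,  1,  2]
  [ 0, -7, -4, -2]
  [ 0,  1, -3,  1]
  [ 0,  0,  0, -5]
λ = -5: alg = 4, geom = 2

Step 1 — factor the characteristic polynomial to read off the algebraic multiplicities:
  χ_A(x) = (x + 5)^4

Step 2 — compute geometric multiplicities via the rank-nullity identity g(λ) = n − rank(A − λI):
  rank(A − (-5)·I) = 2, so dim ker(A − (-5)·I) = n − 2 = 2

Summary:
  λ = -5: algebraic multiplicity = 4, geometric multiplicity = 2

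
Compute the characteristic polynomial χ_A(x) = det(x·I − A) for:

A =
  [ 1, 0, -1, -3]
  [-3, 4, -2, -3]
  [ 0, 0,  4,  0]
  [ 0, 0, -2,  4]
x^4 - 13*x^3 + 60*x^2 - 112*x + 64

Expanding det(x·I − A) (e.g. by cofactor expansion or by noting that A is similar to its Jordan form J, which has the same characteristic polynomial as A) gives
  χ_A(x) = x^4 - 13*x^3 + 60*x^2 - 112*x + 64
which factors as (x - 4)^3*(x - 1). The eigenvalues (with algebraic multiplicities) are λ = 1 with multiplicity 1, λ = 4 with multiplicity 3.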